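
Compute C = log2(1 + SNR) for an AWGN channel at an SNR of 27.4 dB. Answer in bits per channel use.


SNR_linear = 10^(27.4/10) = 549.5409; C = log2(1 + SNR_linear) = log2(1 + 549.5409) = 9.1047

9.1047 bits/channel use


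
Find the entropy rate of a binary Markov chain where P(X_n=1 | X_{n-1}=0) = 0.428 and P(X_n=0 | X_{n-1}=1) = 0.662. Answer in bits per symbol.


Stationary distribution: pi_0 = p10/(p01+p10) = 0.6073, pi_1 = 0.3927. Entropy rate H' = pi_0*H(p01) + pi_1*H(p10) = 0.6073*0.985 + 0.3927*0.9229 = 0.9606

0.9606 bits/symbol


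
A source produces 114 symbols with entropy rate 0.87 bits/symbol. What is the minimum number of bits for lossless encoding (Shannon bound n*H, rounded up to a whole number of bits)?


Minimum bits >= n * H = 114 * 0.87 = 99.18, rounded up to a whole number of bits = 100

100 bits


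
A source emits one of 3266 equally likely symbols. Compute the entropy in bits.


H = log2(n) = log2(3266) = 11.6733

11.6733 bits


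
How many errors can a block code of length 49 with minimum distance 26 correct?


Correction capability = floor((d-1)/2) = floor((26-1)/2) = 12

12 errors


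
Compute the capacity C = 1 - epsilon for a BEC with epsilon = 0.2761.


C = 1 - epsilon = 1 - 0.2761 = 0.7239

0.7239 bits


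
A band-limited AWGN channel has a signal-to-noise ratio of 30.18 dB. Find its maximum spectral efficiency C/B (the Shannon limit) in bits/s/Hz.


SNR_linear = 10^(30.18/10) = 1042.3174; C/B = log2(1 + SNR_linear) = log2(1 + 1042.3174) = 10.027

10.027 bits/s/Hz


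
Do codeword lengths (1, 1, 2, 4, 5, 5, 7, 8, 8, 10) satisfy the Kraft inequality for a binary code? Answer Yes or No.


Kraft sum = sum(2^(-l_i)) = 1.3916, need <= 1. Result: violated (a binary prefix-free code with these lengths cannot exist)

No


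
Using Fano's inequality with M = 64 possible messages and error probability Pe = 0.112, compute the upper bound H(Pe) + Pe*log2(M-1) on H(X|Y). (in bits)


H(Pe) = -Pe*log2(Pe) - (1-Pe)*log2(1-Pe) = -0.112*log2(0.112) - 0.888*log2(0.888) = 0.353744 + 0.152175 = 0.5059. Pe*log2(M-1) = 0.112*log2(63) = 0.669455. Bound = H(Pe) + Pe*log2(M-1) = 0.353744 + 0.152175 + 0.669455 = 1.1754

1.1754 bits


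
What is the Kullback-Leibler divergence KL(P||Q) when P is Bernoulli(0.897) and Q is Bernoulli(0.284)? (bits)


KL = p*log2(p/q) + (1-p)*log2((1-p)/(1-q)) = 0.897*log2(0.897/0.284) + 0.103*log2(0.103/0.716) = 1.2002

1.2002 bits


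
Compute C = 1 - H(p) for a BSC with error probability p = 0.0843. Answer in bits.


H(p) = -p*log2(p) - (1-p)*log2(1-p) = -0.0843*log2(0.0843) - 0.9157*log2(0.9157) = 0.300810 + 0.116342 = 0.4172. C = 1 - H(p) = 1 - 0.4172 = 0.5828

0.5828 bits


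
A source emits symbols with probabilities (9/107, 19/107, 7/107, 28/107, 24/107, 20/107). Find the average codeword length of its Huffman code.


Huffman construction (repeatedly merge the two least-probable nodes; each merge adds 1 bit to every symbol beneath it): 7/107 + 9/107 = 16/107; 16/107 + 19/107 = 35/107; 20/107 + 24/107 = 44/107; 28/107 + 35/107 = 63/107; 44/107 + 63/107 = 1. Resulting codeword lengths (in the order the probabilities were given): (4, 3, 4, 2, 2, 2). L_avg = sum(p_i * l_i) = 9/107*4 + 19/107*3 + 7/107*4 + 28/107*2 + 24/107*2 + 20/107*2 = 265/107 = 2.4766

2.4766 bits


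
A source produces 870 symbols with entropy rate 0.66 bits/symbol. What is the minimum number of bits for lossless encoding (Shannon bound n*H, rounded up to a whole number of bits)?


Minimum bits >= n * H = 870 * 0.66 = 574.2, rounded up to a whole number of bits = 575

575 bits


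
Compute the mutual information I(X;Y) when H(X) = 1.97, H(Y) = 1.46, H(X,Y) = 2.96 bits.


I(X;Y) = H(X) + H(Y) - H(X,Y) = 1.97 + 1.46 - 2.96 = 0.47

0.47 bits


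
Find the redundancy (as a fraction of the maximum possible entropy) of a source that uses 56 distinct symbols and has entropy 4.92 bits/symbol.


H_max = log2(K) = log2(56) = 5.8074 bits/symbol. Redundancy = 1 - H/H_max = 1 - 4.92/5.8074 = 1 - 0.8472 = 0.1528

0.1528


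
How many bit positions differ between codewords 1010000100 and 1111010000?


Count differing positions: . ^ . ^ . ^ . ^ . . = 4 differences

4


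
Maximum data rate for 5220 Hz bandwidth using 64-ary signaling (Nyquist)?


Rate = 2 * B * log2(M) = 2 * 5220 * 6.0 = 62640.0

62640.0 bps


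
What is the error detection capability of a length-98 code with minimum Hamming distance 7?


Detection capability = d_min - 1 = 7 - 1 = 6

6 errors


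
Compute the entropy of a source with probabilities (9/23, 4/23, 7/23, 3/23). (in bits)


H = -sum(p_i * log2(p_i)). Terms: -(9/23)*log2(9/23) = 0.529684; -(4/23)*log2(4/23) = 0.438880; -(7/23)*log2(7/23) = 0.522324; -(3/23)*log2(3/23) = 0.383296. H = 0.529684 + 0.438880 + 0.522324 + 0.383296 = 1.8742

1.8742 bits


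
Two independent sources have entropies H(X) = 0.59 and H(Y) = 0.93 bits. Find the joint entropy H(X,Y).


For independent variables, H(X,Y) = H(X) + H(Y) = 0.59 + 0.93 = 1.52

1.52 bits


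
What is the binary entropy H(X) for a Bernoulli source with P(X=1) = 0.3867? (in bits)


H = -p*log2(p) - (1-p)*log2(1-p). -0.3867*log2(0.3867) = 0.530055; -0.6133*log2(0.6133) = 0.432582. H = 0.530055 + 0.432582 = 0.9626

0.9626 bits


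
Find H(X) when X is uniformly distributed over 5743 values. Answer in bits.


H = log2(n) = log2(5743) = 12.4876

12.4876 bits


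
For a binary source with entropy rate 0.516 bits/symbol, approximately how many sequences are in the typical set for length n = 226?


log2|A_typical| = nH = 226 * 0.516 = 116.616, so |A_typical| ~ 2^116.616 = 1.273e+35

1.273e+35


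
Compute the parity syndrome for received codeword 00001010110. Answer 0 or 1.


Syndrome = XOR of all bits = 0 XOR 0 XOR 0 XOR 0 XOR 1 XOR 0 XOR 1 XOR 0 XOR 1 XOR 1 XOR 0 = 0

0


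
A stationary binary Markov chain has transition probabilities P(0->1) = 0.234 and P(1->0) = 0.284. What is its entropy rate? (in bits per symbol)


Stationary distribution: pi_0 = p10/(p01+p10) = 0.5483, pi_1 = 0.4517. Entropy rate H' = pi_0*H(p01) + pi_1*H(p10) = 0.5483*0.7849 + 0.4517*0.8608 = 0.8192

0.8192 bits/symbol


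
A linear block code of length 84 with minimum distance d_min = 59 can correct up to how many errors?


Correction capability = floor((d-1)/2) = floor((59-1)/2) = 29

29 errors


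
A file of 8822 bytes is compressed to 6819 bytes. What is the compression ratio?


Ratio = original / compressed = 8822 / 6819 = 1.2937

1.2937


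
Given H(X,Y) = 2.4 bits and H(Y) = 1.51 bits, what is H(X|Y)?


H(X|Y) = H(X,Y) - H(Y) = 2.4 - 1.51 = 0.89

0.89 bits


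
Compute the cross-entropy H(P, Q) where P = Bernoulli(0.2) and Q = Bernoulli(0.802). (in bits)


H(P,Q) = -p*log2(q) - (1-p)*log2(1-q). -0.2*log2(0.802) = 0.063665; -0.8*log2(0.198) = 1.869142. H(P,Q) = 0.063665 + 1.869142 = 1.9328

1.9328 bits


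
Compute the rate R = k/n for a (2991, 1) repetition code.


Rate = k/n = 1/2991

1/2991


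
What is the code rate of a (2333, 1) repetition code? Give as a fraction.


Rate = k/n = 1/2333

1/2333


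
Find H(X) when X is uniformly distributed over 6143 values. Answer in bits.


H = log2(n) = log2(6143) = 12.5847

12.5847 bits


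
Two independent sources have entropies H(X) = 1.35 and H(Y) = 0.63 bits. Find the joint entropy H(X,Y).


For independent variables, H(X,Y) = H(X) + H(Y) = 1.35 + 0.63 = 1.98

1.98 bits


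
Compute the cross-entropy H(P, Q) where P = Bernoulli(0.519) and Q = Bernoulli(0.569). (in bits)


H(P,Q) = -p*log2(q) - (1-p)*log2(1-q). -0.519*log2(0.569) = 0.422206; -0.481*log2(0.431) = 0.584050. H(P,Q) = 0.422206 + 0.584050 = 1.0063

1.0063 bits


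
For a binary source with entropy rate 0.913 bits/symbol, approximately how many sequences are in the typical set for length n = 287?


log2|A_typical| = nH = 287 * 0.913 = 262.031, so |A_typical| ~ 2^262.031 = 7.572e+78

7.572e+78


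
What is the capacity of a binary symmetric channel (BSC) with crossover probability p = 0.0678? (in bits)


H(p) = -p*log2(p) - (1-p)*log2(1-p) = -0.0678*log2(0.0678) - 0.9322*log2(0.9322) = 0.263238 + 0.094421 = 0.3577. C = 1 - H(p) = 1 - 0.3577 = 0.6423

0.6423 bits


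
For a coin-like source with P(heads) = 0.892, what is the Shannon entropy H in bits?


H = -p*log2(p) - (1-p)*log2(1-p). -0.892*log2(0.892) = 0.147077; -0.108*log2(0.108) = 0.346777. H = 0.147077 + 0.346777 = 0.4939

0.4939 bits


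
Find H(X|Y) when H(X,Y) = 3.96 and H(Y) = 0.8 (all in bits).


H(X|Y) = H(X,Y) - H(Y) = 3.96 - 0.8 = 3.16

3.16 bits


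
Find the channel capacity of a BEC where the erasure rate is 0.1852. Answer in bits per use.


C = 1 - epsilon = 1 - 0.1852 = 0.8148

0.8148 bits


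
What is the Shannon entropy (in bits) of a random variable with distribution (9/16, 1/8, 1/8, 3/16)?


H = -sum(p_i * log2(p_i)). Terms: -(9/16)*log2(9/16) = 0.466917; -(1/8)*log2(1/8) = 0.375000; -(1/8)*log2(1/8) = 0.375000; -(3/16)*log2(3/16) = 0.452820. H = 0.466917 + 0.375000 + 0.375000 + 0.452820 = 1.6697

1.6697 bits


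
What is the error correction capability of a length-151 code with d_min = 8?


Correction capability = floor((d-1)/2) = floor((8-1)/2) = 3

3 errors


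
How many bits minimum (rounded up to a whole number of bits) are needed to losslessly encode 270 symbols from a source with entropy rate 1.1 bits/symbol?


Minimum bits >= n * H = 270 * 1.1 = 297.0, rounded up to a whole number of bits = 297

297 bits


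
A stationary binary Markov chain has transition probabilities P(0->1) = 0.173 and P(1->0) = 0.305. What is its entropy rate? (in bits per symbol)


Stationary distribution: pi_0 = p10/(p01+p10) = 0.6381, pi_1 = 0.3619. Entropy rate H' = pi_0*H(p01) + pi_1*H(p10) = 0.6381*0.6645 + 0.3619*0.8873 = 0.7452

0.7452 bits/symbol


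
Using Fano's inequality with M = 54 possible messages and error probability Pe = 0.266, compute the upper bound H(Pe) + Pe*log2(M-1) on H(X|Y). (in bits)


H(Pe) = -Pe*log2(Pe) - (1-Pe)*log2(1-Pe) = -0.266*log2(0.266) - 0.734*log2(0.734) = 0.508193 + 0.327473 = 0.8357. Pe*log2(M-1) = 0.266*log2(53) = 1.523627. Bound = H(Pe) + Pe*log2(M-1) = 0.508193 + 0.327473 + 1.523627 = 2.3593

2.3593 bits


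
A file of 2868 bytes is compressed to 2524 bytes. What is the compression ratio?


Ratio = original / compressed = 2868 / 2524 = 1.1363

1.1363


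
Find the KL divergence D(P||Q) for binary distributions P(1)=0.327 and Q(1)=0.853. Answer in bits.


KL = p*log2(p/q) + (1-p)*log2((1-p)/(1-q)) = 0.327*log2(0.327/0.853) + 0.673*log2(0.673/0.147) = 1.0248

1.0248 bits


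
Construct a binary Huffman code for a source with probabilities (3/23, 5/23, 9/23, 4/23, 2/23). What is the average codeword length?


Huffman construction (repeatedly merge the two least-probable nodes; each merge adds 1 bit to every symbol beneath it): 2/23 + 3/23 = 5/23; 4/23 + 5/23 = 9/23; 5/23 + 9/23 = 14/23; 9/23 + 14/23 = 1. Resulting codeword lengths (in the order the probabilities were given): (3, 2, 2, 2, 3). L_avg = sum(p_i * l_i) = 3/23*3 + 5/23*2 + 9/23*2 + 4/23*2 + 2/23*3 = 51/23 = 2.2174

2.2174 bits


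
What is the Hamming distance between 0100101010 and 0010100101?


Count differing positions: . ^ ^ . . . ^ ^ ^ ^ = 6 differences

6


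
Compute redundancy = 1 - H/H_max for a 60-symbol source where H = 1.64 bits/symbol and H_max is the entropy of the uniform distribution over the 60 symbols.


H_max = log2(K) = log2(60) = 5.9069 bits/symbol. Redundancy = 1 - H/H_max = 1 - 1.64/5.9069 = 1 - 0.2776 = 0.7224

0.7224


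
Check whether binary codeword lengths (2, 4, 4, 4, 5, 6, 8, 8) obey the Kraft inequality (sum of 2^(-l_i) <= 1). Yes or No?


Kraft sum = sum(2^(-l_i)) = 0.4922, need <= 1. Result: satisfied (a binary prefix-free code with these lengths exists)

Yes


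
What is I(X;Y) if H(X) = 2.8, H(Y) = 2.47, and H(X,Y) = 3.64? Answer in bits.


I(X;Y) = H(X) + H(Y) - H(X,Y) = 2.8 + 2.47 - 3.64 = 1.63

1.63 bits


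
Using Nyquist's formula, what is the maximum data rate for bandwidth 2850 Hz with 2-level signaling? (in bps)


Rate = 2 * B * log2(M) = 2 * 2850 * 1.0 = 5700.0

5700.0 bps


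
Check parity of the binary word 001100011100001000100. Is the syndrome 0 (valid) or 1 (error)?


Syndrome = XOR of all bits = 0 XOR 0 XOR 1 XOR 1 XOR 0 XOR 0 XOR 0 XOR 1 XOR 1 XOR 1 XOR 0 XOR 0 XOR 0 XOR 0 XOR 1 XOR 0 XOR 0 XOR 0 XOR 1 XOR 0 XOR 0 = 1

1


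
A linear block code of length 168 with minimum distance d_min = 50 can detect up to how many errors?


Detection capability = d_min - 1 = 50 - 1 = 49

49 errors


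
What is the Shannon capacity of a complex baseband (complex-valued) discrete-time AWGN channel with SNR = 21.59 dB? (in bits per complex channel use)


SNR_linear = 10^(21.59/10) = 144.2115; C = log2(1 + SNR_linear) = log2(1 + 144.2115) = 7.182

7.182 bits/channel use


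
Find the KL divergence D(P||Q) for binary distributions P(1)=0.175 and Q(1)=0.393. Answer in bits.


KL = p*log2(p/q) + (1-p)*log2((1-p)/(1-q)) = 0.175*log2(0.175/0.393) + 0.825*log2(0.825/0.607) = 0.161

0.161 bits


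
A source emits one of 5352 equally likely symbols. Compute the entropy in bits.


H = log2(n) = log2(5352) = 12.3859

12.3859 bits


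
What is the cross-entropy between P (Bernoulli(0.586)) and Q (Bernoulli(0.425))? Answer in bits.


H(P,Q) = -p*log2(q) - (1-p)*log2(1-q). -0.586*log2(0.425) = 0.723397; -0.414*log2(0.575) = 0.330524. H(P,Q) = 0.723397 + 0.330524 = 1.0539

1.0539 bits


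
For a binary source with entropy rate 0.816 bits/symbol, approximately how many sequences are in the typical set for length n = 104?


log2|A_typical| = nH = 104 * 0.816 = 84.864, so |A_typical| ~ 2^84.864 = 3.521e+25

3.521e+25


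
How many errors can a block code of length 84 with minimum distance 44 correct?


Correction capability = floor((d-1)/2) = floor((44-1)/2) = 21

21 errors


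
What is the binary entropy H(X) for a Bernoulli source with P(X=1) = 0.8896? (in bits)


H = -p*log2(p) - (1-p)*log2(1-p). -0.8896*log2(0.8896) = 0.150139; -0.1104*log2(0.1104) = 0.350982. H = 0.150139 + 0.350982 = 0.5011

0.5011 bits


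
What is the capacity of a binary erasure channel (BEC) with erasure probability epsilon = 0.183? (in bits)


C = 1 - epsilon = 1 - 0.183 = 0.817

0.817 bits


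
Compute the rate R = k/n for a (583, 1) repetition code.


Rate = k/n = 1/583

1/583


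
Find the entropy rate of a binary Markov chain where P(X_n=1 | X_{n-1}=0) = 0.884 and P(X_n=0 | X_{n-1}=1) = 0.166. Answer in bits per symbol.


Stationary distribution: pi_0 = p10/(p01+p10) = 0.1581, pi_1 = 0.8419. Entropy rate H' = pi_0*H(p01) + pi_1*H(p10) = 0.1581*0.5178 + 0.8419*0.6485 = 0.6278

0.6278 bits/symbol


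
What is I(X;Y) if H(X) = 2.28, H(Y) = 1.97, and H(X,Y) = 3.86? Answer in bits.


I(X;Y) = H(X) + H(Y) - H(X,Y) = 2.28 + 1.97 - 3.86 = 0.39

0.39 bits


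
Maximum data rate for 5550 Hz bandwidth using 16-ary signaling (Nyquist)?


Rate = 2 * B * log2(M) = 2 * 5550 * 4.0 = 44400.0

44400.0 bps


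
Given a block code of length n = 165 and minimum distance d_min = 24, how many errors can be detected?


Detection capability = d_min - 1 = 24 - 1 = 23

23 errors


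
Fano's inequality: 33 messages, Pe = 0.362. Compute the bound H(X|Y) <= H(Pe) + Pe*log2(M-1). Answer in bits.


H(Pe) = -Pe*log2(Pe) - (1-Pe)*log2(1-Pe) = -0.362*log2(0.362) - 0.638*log2(0.638) = 0.530670 + 0.413661 = 0.9443. Pe*log2(M-1) = 0.362*log2(32) = 1.810000. Bound = H(Pe) + Pe*log2(M-1) = 0.530670 + 0.413661 + 1.810000 = 2.7543

2.7543 bits


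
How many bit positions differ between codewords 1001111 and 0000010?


Count differing positions: ^ . . ^ ^ . ^ = 4 differences

4


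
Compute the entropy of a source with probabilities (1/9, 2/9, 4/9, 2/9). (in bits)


H = -sum(p_i * log2(p_i)). Terms: -(1/9)*log2(1/9) = 0.352214; -(2/9)*log2(2/9) = 0.482206; -(4/9)*log2(4/9) = 0.519967; -(2/9)*log2(2/9) = 0.482206. H = 0.352214 + 0.482206 + 0.519967 + 0.482206 = 1.8366

1.8366 bits


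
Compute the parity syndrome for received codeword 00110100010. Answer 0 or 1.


Syndrome = XOR of all bits = 0 XOR 0 XOR 1 XOR 1 XOR 0 XOR 1 XOR 0 XOR 0 XOR 0 XOR 1 XOR 0 = 0

0


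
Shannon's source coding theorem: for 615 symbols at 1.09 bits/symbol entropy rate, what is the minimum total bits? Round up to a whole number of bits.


Minimum bits >= n * H = 615 * 1.09 = 670.35, rounded up to a whole number of bits = 671

671 bits


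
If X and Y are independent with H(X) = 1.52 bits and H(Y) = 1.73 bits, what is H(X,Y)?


For independent variables, H(X,Y) = H(X) + H(Y) = 1.52 + 1.73 = 3.25

3.25 bits


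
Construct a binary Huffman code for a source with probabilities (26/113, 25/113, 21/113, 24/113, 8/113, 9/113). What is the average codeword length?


Huffman construction (repeatedly merge the two least-probable nodes; each merge adds 1 bit to every symbol beneath it): 8/113 + 9/113 = 17/113; 17/113 + 21/113 = 38/113; 24/113 + 25/113 = 49/113; 26/113 + 38/113 = 64/113; 49/113 + 64/113 = 1. Resulting codeword lengths (in the order the probabilities were given): (2, 2, 3, 2, 4, 4). L_avg = sum(p_i * l_i) = 26/113*2 + 25/113*2 + 21/113*3 + 24/113*2 + 8/113*4 + 9/113*4 = 281/113 = 2.4867

2.4867 bits


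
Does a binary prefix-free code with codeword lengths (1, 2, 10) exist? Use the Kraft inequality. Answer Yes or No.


Kraft sum = sum(2^(-l_i)) = 0.751, need <= 1. Result: satisfied (a binary prefix-free code with these lengths exists)

Yes


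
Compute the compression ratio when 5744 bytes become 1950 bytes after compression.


Ratio = original / compressed = 5744 / 1950 = 2.9456

2.9456


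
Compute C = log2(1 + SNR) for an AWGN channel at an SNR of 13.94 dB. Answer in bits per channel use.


SNR_linear = 10^(13.94/10) = 24.7742; C = log2(1 + SNR_linear) = log2(1 + 24.7742) = 4.6879

4.6879 bits/channel use


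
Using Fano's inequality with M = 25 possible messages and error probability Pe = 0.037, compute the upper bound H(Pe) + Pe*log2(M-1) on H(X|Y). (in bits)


H(Pe) = -Pe*log2(Pe) - (1-Pe)*log2(1-Pe) = -0.037*log2(0.037) - 0.963*log2(0.963) = 0.175984 + 0.052380 = 0.2284. Pe*log2(M-1) = 0.037*log2(24) = 0.169644. Bound = H(Pe) + Pe*log2(M-1) = 0.175984 + 0.052380 + 0.169644 = 0.398

0.398 bits


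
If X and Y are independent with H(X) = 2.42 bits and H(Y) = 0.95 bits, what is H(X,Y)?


For independent variables, H(X,Y) = H(X) + H(Y) = 2.42 + 0.95 = 3.37

3.37 bits


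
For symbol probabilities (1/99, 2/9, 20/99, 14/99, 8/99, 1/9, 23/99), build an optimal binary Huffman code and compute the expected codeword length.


Huffman construction (repeatedly merge the two least-probable nodes; each merge adds 1 bit to every symbol beneath it): 1/99 + 8/99 = 1/11; 1/11 + 1/9 = 20/99; 14/99 + 20/99 = 34/99; 20/99 + 2/9 = 14/33; 23/99 + 34/99 = 19/33; 14/33 + 19/33 = 1. Resulting codeword lengths (in the order the probabilities were given): (4, 2, 3, 3, 4, 3, 2). L_avg = sum(p_i * l_i) = 1/99*4 + 2/9*2 + 20/99*3 + 14/99*3 + 8/99*4 + 1/9*3 + 23/99*2 = 29/11 = 2.6364

2.6364 bits


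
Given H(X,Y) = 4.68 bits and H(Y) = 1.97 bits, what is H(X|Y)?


H(X|Y) = H(X,Y) - H(Y) = 4.68 - 1.97 = 2.71

2.71 bits


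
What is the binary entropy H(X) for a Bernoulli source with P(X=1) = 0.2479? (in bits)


H = -p*log2(p) - (1-p)*log2(1-p). -0.2479*log2(0.2479) = 0.498817; -0.7521*log2(0.7521) = 0.309116. H = 0.498817 + 0.309116 = 0.8079

0.8079 bits


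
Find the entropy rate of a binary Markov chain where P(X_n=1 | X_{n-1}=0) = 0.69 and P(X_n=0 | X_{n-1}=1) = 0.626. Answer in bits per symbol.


Stationary distribution: pi_0 = p10/(p01+p10) = 0.4757, pi_1 = 0.5243. Entropy rate H' = pi_0*H(p01) + pi_1*H(p10) = 0.4757*0.8932 + 0.5243*0.9537 = 0.9249

0.9249 bits/symbol


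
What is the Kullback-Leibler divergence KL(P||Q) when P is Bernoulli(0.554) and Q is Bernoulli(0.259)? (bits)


KL = p*log2(p/q) + (1-p)*log2((1-p)/(1-q)) = 0.554*log2(0.554/0.259) + 0.446*log2(0.446/0.741) = 0.281

0.281 bits


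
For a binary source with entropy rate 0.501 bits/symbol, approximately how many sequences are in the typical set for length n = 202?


log2|A_typical| = nH = 202 * 0.501 = 101.202, so |A_typical| ~ 2^101.202 = 2.916e+30

2.916e+30


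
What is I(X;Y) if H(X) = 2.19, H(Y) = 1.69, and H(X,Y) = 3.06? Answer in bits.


I(X;Y) = H(X) + H(Y) - H(X,Y) = 2.19 + 1.69 - 3.06 = 0.82

0.82 bits


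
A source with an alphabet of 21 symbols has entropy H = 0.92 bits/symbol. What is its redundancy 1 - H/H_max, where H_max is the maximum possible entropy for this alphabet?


H_max = log2(K) = log2(21) = 4.3923 bits/symbol. Redundancy = 1 - H/H_max = 1 - 0.92/4.3923 = 1 - 0.2095 = 0.7905

0.7905


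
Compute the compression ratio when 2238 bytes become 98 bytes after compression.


Ratio = original / compressed = 2238 / 98 = 22.8367

22.8367


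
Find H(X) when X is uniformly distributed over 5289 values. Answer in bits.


H = log2(n) = log2(5289) = 12.3688

12.3688 bits


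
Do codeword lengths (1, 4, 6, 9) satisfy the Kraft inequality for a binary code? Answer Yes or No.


Kraft sum = sum(2^(-l_i)) = 0.5801, need <= 1. Result: satisfied (a binary prefix-free code with these lengths exists)

Yes


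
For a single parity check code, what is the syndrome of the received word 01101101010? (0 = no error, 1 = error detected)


Syndrome = XOR of all bits = 0 XOR 1 XOR 1 XOR 0 XOR 1 XOR 1 XOR 0 XOR 1 XOR 0 XOR 1 XOR 0 = 0

0


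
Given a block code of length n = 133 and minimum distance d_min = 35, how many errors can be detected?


Detection capability = d_min - 1 = 35 - 1 = 34

34 errors


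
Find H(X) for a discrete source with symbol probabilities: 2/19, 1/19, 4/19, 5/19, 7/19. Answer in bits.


H = -sum(p_i * log2(p_i)). Terms: -(2/19)*log2(2/19) = 0.341887; -(1/19)*log2(1/19) = 0.223575; -(4/19)*log2(4/19) = 0.473248; -(5/19)*log2(5/19) = 0.506842; -(7/19)*log2(7/19) = 0.530737. H = 0.341887 + 0.223575 + 0.473248 + 0.506842 + 0.530737 = 2.0763

2.0763 bits


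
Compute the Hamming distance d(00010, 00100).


Count differing positions: . . ^ ^ . = 2 differences

2


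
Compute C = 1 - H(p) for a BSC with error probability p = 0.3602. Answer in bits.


H(p) = -p*log2(p) - (1-p)*log2(1-p) = -0.3602*log2(0.3602) - 0.6398*log2(0.6398) = 0.530621 + 0.412228 = 0.9428. C = 1 - H(p) = 1 - 0.9428 = 0.0572

0.0572 bits


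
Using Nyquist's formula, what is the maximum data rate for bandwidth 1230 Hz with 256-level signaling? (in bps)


Rate = 2 * B * log2(M) = 2 * 1230 * 8.0 = 19680.0

19680.0 bps


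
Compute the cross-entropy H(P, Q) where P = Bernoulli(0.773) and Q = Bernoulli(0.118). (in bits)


H(P,Q) = -p*log2(q) - (1-p)*log2(1-q). -0.773*log2(0.118) = 2.383268; -0.227*log2(0.882) = 0.041121. H(P,Q) = 2.383268 + 0.041121 = 2.4244

2.4244 bits


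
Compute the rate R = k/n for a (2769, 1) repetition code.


Rate = k/n = 1/2769

1/2769


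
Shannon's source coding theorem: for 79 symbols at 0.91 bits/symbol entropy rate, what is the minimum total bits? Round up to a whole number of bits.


Minimum bits >= n * H = 79 * 0.91 = 71.89, rounded up to a whole number of bits = 72

72 bits


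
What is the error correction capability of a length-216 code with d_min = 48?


Correction capability = floor((d-1)/2) = floor((48-1)/2) = 23

23 errors


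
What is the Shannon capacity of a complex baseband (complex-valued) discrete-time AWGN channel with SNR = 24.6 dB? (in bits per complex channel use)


SNR_linear = 10^(24.6/10) = 288.4032; C = log2(1 + SNR_linear) = log2(1 + 288.4032) = 8.1769

8.1769 bits/channel use


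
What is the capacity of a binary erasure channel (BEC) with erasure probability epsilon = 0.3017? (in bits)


C = 1 - epsilon = 1 - 0.3017 = 0.6983

0.6983 bits


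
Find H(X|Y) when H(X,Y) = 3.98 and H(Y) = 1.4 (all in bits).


H(X|Y) = H(X,Y) - H(Y) = 3.98 - 1.4 = 2.58

2.58 bits


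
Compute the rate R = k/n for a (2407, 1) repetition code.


Rate = k/n = 1/2407

1/2407


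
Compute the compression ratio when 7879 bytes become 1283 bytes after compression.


Ratio = original / compressed = 7879 / 1283 = 6.1411

6.1411


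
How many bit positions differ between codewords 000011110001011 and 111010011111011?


Count differing positions: ^ ^ ^ . . ^ ^ . ^ ^ ^ . . . . = 8 differences

8


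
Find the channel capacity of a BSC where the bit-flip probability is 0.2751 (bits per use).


H(p) = -p*log2(p) - (1-p)*log2(1-p) = -0.2751*log2(0.2751) - 0.7249*log2(0.7249) = 0.512228 + 0.336460 = 0.8487. C = 1 - H(p) = 1 - 0.8487 = 0.1513

0.1513 bits


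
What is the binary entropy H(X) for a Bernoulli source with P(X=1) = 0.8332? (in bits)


H = -p*log2(p) - (1-p)*log2(1-p). -0.8332*log2(0.8332) = 0.219353; -0.1668*log2(0.1668) = 0.430979. H = 0.219353 + 0.430979 = 0.6503

0.6503 bits


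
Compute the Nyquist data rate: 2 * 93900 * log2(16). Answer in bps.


Rate = 2 * B * log2(M) = 2 * 93900 * 4.0 = 751200.0

751200.0 bps


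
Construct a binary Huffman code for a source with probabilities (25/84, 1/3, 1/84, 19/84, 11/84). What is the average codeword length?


Huffman construction (repeatedly merge the two least-probable nodes; each merge adds 1 bit to every symbol beneath it): 1/84 + 11/84 = 1/7; 1/7 + 19/84 = 31/84; 25/84 + 1/3 = 53/84; 31/84 + 53/84 = 1. Resulting codeword lengths (in the order the probabilities were given): (2, 2, 3, 2, 3). L_avg = sum(p_i * l_i) = 25/84*2 + 1/3*2 + 1/84*3 + 19/84*2 + 11/84*3 = 15/7 = 2.1429

2.1429 bits


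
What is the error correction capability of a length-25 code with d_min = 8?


Correction capability = floor((d-1)/2) = floor((8-1)/2) = 3

3 errors


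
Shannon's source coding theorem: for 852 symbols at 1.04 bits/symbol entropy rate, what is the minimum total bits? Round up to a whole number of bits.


Minimum bits >= n * H = 852 * 1.04 = 886.08, rounded up to a whole number of bits = 887

887 bits


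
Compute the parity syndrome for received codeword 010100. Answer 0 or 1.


Syndrome = XOR of all bits = 0 XOR 1 XOR 0 XOR 1 XOR 0 XOR 0 = 0

0


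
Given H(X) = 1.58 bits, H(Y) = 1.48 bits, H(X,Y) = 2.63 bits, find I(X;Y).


I(X;Y) = H(X) + H(Y) - H(X,Y) = 1.58 + 1.48 - 2.63 = 0.43

0.43 bits


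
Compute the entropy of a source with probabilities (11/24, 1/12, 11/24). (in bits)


H = -sum(p_i * log2(p_i)). Terms: -(11/24)*log2(11/24) = 0.515868; -(1/12)*log2(1/12) = 0.298747; -(11/24)*log2(11/24) = 0.515868. H = 0.515868 + 0.298747 + 0.515868 = 1.3305

1.3305 bits


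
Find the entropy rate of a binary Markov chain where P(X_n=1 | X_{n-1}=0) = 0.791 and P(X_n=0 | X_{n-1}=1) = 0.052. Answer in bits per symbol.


Stationary distribution: pi_0 = p10/(p01+p10) = 0.0617, pi_1 = 0.9383. Entropy rate H' = pi_0*H(p01) + pi_1*H(p10) = 0.0617*0.7396 + 0.9383*0.2948 = 0.3223

0.3223 bits/symbol


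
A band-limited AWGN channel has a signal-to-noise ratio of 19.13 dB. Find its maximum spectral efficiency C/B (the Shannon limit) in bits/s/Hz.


SNR_linear = 10^(19.13/10) = 81.8465; C/B = log2(1 + SNR_linear) = log2(1 + 81.8465) = 6.3724

6.3724 bits/s/Hz


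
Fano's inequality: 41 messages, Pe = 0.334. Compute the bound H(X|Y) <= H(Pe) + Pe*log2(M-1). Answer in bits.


H(Pe) = -Pe*log2(Pe) - (1-Pe)*log2(1-Pe) = -0.334*log2(0.334) - 0.666*log2(0.666) = 0.528415 + 0.390546 = 0.919. Pe*log2(M-1) = 0.334*log2(40) = 1.777524. Bound = H(Pe) + Pe*log2(M-1) = 0.528415 + 0.390546 + 1.777524 = 2.6965

2.6965 bits


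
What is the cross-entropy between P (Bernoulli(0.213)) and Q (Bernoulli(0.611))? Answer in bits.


H(P,Q) = -p*log2(q) - (1-p)*log2(1-q). -0.213*log2(0.611) = 0.151391; -0.787*log2(0.389) = 1.072018. H(P,Q) = 0.151391 + 1.072018 = 1.2234

1.2234 bits


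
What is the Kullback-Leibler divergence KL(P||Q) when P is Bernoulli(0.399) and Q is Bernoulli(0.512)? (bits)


KL = p*log2(p/q) + (1-p)*log2((1-p)/(1-q)) = 0.399*log2(0.399/0.512) + 0.601*log2(0.601/0.488) = 0.037

0.037 bits


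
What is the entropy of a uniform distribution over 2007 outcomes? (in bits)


H = log2(n) = log2(2007) = 10.9708

10.9708 bits


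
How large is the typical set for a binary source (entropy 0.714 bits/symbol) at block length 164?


log2|A_typical| = nH = 164 * 0.714 = 117.096, so |A_typical| ~ 2^117.096 = 1.776e+35

1.776e+35


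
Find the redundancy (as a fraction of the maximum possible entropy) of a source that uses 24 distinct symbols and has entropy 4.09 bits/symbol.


H_max = log2(K) = log2(24) = 4.585 bits/symbol. Redundancy = 1 - H/H_max = 1 - 4.09/4.585 = 1 - 0.892 = 0.108

0.108


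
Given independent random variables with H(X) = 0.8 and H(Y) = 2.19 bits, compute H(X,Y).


For independent variables, H(X,Y) = H(X) + H(Y) = 0.8 + 2.19 = 2.99

2.99 bits


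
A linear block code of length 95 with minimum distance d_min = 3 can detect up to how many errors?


Detection capability = d_min - 1 = 3 - 1 = 2

2 errors


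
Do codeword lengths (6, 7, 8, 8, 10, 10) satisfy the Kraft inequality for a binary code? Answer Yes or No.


Kraft sum = sum(2^(-l_i)) = 0.0332, need <= 1. Result: satisfied (a binary prefix-free code with these lengths exists)

Yes


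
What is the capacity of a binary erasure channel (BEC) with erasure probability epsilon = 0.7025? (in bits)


C = 1 - epsilon = 1 - 0.7025 = 0.2975

0.2975 bits


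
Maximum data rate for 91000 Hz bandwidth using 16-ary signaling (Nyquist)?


Rate = 2 * B * log2(M) = 2 * 91000 * 4.0 = 728000.0

728000.0 bps


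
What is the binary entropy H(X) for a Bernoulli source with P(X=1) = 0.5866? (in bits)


H = -p*log2(p) - (1-p)*log2(1-p). -0.5866*log2(0.5866) = 0.451419; -0.4134*log2(0.4134) = 0.526833. H = 0.451419 + 0.526833 = 0.9783

0.9783 bits


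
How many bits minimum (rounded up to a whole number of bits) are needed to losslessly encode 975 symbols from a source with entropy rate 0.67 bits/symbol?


Minimum bits >= n * H = 975 * 0.67 = 653.25, rounded up to a whole number of bits = 654

654 bits


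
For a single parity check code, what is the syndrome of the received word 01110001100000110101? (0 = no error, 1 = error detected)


Syndrome = XOR of all bits = 0 XOR 1 XOR 1 XOR 1 XOR 0 XOR 0 XOR 0 XOR 1 XOR 1 XOR 0 XOR 0 XOR 0 XOR 0 XOR 0 XOR 1 XOR 1 XOR 0 XOR 1 XOR 0 XOR 1 = 1

1


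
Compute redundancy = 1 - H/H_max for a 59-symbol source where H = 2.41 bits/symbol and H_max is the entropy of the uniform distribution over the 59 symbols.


H_max = log2(K) = log2(59) = 5.8826 bits/symbol. Redundancy = 1 - H/H_max = 1 - 2.41/5.8826 = 1 - 0.4097 = 0.5903

0.5903


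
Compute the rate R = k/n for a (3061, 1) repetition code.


Rate = k/n = 1/3061

1/3061


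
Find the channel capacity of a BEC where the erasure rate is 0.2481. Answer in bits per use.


C = 1 - epsilon = 1 - 0.2481 = 0.7519

0.7519 bits


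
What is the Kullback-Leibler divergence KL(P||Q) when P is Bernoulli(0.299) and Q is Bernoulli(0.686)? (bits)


KL = p*log2(p/q) + (1-p)*log2((1-p)/(1-q)) = 0.299*log2(0.299/0.686) + 0.701*log2(0.701/0.314) = 0.454

0.454 bits


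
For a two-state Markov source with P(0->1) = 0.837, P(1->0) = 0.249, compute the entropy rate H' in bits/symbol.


Stationary distribution: pi_0 = p10/(p01+p10) = 0.2293, pi_1 = 0.7707. Entropy rate H' = pi_0*H(p01) + pi_1*H(p10) = 0.2293*0.6414 + 0.7707*0.8097 = 0.7711

0.7711 bits/symbol


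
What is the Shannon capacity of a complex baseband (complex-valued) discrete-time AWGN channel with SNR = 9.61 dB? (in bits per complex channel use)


SNR_linear = 10^(9.61/10) = 9.1411; C = log2(1 + SNR_linear) = log2(1 + 9.1411) = 3.3421

3.3421 bits/channel use


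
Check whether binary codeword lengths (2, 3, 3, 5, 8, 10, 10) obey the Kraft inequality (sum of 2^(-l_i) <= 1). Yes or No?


Kraft sum = sum(2^(-l_i)) = 0.5371, need <= 1. Result: satisfied (a binary prefix-free code with these lengths exists)

Yes


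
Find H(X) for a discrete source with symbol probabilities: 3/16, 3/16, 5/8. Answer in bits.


H = -sum(p_i * log2(p_i)). Terms: -(3/16)*log2(3/16) = 0.452820; -(3/16)*log2(3/16) = 0.452820; -(5/8)*log2(5/8) = 0.423795. H = 0.452820 + 0.452820 + 0.423795 = 1.3294

1.3294 bits


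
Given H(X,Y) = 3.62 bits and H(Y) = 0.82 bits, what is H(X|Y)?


H(X|Y) = H(X,Y) - H(Y) = 3.62 - 0.82 = 2.8

2.8 bits


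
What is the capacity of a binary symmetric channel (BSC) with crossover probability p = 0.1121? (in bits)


H(p) = -p*log2(p) - (1-p)*log2(1-p) = -0.1121*log2(0.1121) - 0.8879*log2(0.8879) = 0.353916 + 0.152302 = 0.5062. C = 1 - H(p) = 1 - 0.5062 = 0.4938

0.4938 bits


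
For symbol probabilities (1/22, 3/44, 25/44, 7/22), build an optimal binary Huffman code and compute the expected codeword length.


Huffman construction (repeatedly merge the two least-probable nodes; each merge adds 1 bit to every symbol beneath it): 1/22 + 3/44 = 5/44; 5/44 + 7/22 = 19/44; 19/44 + 25/44 = 1. Resulting codeword lengths (in the order the probabilities were given): (3, 3, 1, 2). L_avg = sum(p_i * l_i) = 1/22*3 + 3/44*3 + 25/44*1 + 7/22*2 = 17/11 = 1.5455

1.5455 bits


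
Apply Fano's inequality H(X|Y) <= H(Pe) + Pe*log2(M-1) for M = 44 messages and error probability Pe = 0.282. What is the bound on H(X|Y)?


H(Pe) = -Pe*log2(Pe) - (1-Pe)*log2(1-Pe) = -0.282*log2(0.282) - 0.718*log2(0.718) = 0.514998 + 0.343164 = 0.8582. Pe*log2(M-1) = 0.282*log2(43) = 1.530207. Bound = H(Pe) + Pe*log2(M-1) = 0.514998 + 0.343164 + 1.530207 = 2.3884

2.3884 bits


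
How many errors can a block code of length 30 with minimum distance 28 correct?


Correction capability = floor((d-1)/2) = floor((28-1)/2) = 13

13 errors


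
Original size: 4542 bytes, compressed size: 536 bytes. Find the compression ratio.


Ratio = original / compressed = 4542 / 536 = 8.4739

8.4739


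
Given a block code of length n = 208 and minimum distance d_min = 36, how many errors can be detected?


Detection capability = d_min - 1 = 36 - 1 = 35

35 errors


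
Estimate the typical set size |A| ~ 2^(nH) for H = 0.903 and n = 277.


log2|A_typical| = nH = 277 * 0.903 = 250.131, so |A_typical| ~ 2^250.131 = 1.981e+75

1.981e+75


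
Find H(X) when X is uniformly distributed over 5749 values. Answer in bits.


H = log2(n) = log2(5749) = 12.4891

12.4891 bits


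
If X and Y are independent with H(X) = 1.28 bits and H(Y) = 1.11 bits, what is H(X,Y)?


For independent variables, H(X,Y) = H(X) + H(Y) = 1.28 + 1.11 = 2.39

2.39 bits


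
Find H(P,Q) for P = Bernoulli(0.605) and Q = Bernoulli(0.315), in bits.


H(P,Q) = -p*log2(q) - (1-p)*log2(1-q). -0.605*log2(0.315) = 1.008279; -0.395*log2(0.685) = 0.215601. H(P,Q) = 1.008279 + 0.215601 = 1.2239

1.2239 bits


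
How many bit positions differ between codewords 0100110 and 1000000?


Count differing positions: ^ ^ . . ^ ^ . = 4 differences

4


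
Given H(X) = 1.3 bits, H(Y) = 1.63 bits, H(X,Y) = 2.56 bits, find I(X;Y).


I(X;Y) = H(X) + H(Y) - H(X,Y) = 1.3 + 1.63 - 2.56 = 0.37

0.37 bits


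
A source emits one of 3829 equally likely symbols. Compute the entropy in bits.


H = log2(n) = log2(3829) = 11.9028

11.9028 bits


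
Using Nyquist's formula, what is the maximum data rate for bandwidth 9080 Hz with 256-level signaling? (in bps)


Rate = 2 * B * log2(M) = 2 * 9080 * 8.0 = 145280.0

145280.0 bps


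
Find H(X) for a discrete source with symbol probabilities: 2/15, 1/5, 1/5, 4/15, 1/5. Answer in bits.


H = -sum(p_i * log2(p_i)). Terms: -(2/15)*log2(2/15) = 0.387585; -(1/5)*log2(1/5) = 0.464386; -(1/5)*log2(1/5) = 0.464386; -(4/15)*log2(4/15) = 0.508504; -(1/5)*log2(1/5) = 0.464386. H = 0.387585 + 0.464386 + 0.464386 + 0.508504 + 0.464386 = 2.2892

2.2892 bits


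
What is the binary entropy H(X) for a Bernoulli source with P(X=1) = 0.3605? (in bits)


H = -p*log2(p) - (1-p)*log2(1-p). -0.3605*log2(0.3605) = 0.530630; -0.6395*log2(0.6395) = 0.412467. H = 0.530630 + 0.412467 = 0.9431

0.9431 bits


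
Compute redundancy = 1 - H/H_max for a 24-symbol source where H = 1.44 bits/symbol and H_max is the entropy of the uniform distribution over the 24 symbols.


H_max = log2(K) = log2(24) = 4.585 bits/symbol. Redundancy = 1 - H/H_max = 1 - 1.44/4.585 = 1 - 0.3141 = 0.6859

0.6859


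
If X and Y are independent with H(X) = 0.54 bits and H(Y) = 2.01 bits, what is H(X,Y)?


For independent variables, H(X,Y) = H(X) + H(Y) = 0.54 + 2.01 = 2.55

2.55 bits


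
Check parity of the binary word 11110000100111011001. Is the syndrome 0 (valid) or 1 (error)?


Syndrome = XOR of all bits = 1 XOR 1 XOR 1 XOR 1 XOR 0 XOR 0 XOR 0 XOR 0 XOR 1 XOR 0 XOR 0 XOR 1 XOR 1 XOR 1 XOR 0 XOR 1 XOR 1 XOR 0 XOR 0 XOR 1 = 1

1


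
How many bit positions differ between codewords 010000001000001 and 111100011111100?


Count differing positions: ^ . ^ ^ . . . ^ . ^ ^ ^ ^ . ^ = 9 differences

9


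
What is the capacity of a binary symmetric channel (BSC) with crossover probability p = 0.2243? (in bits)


H(p) = -p*log2(p) - (1-p)*log2(1-p) = -0.2243*log2(0.2243) - 0.7757*log2(0.7757) = 0.483703 + 0.284239 = 0.7679. C = 1 - H(p) = 1 - 0.7679 = 0.2321

0.2321 bits


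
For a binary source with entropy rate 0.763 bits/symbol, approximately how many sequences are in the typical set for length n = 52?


log2|A_typical| = nH = 52 * 0.763 = 39.676, so |A_typical| ~ 2^39.676 = 8.783e+11

8.783e+11


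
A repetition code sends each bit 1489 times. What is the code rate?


Rate = k/n = 1/1489

1/1489


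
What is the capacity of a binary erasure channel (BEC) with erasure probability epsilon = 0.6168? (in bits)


C = 1 - epsilon = 1 - 0.6168 = 0.3832

0.3832 bits


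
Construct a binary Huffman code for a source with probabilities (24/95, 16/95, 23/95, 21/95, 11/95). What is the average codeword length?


Huffman construction (repeatedly merge the two least-probable nodes; each merge adds 1 bit to every symbol beneath it): 11/95 + 16/95 = 27/95; 21/95 + 23/95 = 44/95; 24/95 + 27/95 = 51/95; 44/95 + 51/95 = 1. Resulting codeword lengths (in the order the probabilities were given): (2, 3, 2, 2, 3). L_avg = sum(p_i * l_i) = 24/95*2 + 16/95*3 + 23/95*2 + 21/95*2 + 11/95*3 = 217/95 = 2.2842

2.2842 bits


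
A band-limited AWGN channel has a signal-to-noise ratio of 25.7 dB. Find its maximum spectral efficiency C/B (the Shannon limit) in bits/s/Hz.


SNR_linear = 10^(25.7/10) = 371.5352; C/B = log2(1 + SNR_linear) = log2(1 + 371.5352) = 8.5412

8.5412 bits/s/Hz


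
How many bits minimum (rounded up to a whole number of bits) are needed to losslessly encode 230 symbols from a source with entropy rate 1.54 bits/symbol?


Minimum bits >= n * H = 230 * 1.54 = 354.2, rounded up to a whole number of bits = 355

355 bits


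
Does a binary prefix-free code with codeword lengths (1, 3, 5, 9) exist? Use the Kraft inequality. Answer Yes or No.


Kraft sum = sum(2^(-l_i)) = 0.6582, need <= 1. Result: satisfied (a binary prefix-free code with these lengths exists)

Yes


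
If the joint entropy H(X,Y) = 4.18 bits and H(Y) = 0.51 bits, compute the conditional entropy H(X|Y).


H(X|Y) = H(X,Y) - H(Y) = 4.18 - 0.51 = 3.67

3.67 bits


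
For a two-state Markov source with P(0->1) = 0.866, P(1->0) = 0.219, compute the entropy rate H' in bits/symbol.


Stationary distribution: pi_0 = p10/(p01+p10) = 0.2018, pi_1 = 0.7982. Entropy rate H' = pi_0*H(p01) + pi_1*H(p10) = 0.2018*0.5683 + 0.7982*0.7583 = 0.72

0.72 bits/symbol
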